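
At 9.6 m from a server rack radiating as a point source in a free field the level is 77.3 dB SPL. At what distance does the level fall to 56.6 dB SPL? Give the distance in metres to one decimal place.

104.1 m

For a point source L₁ − L₂ = 20·log₁₀(r₂/r₁), so r₂ = r₁·10^((L₁−L₂)/20).
r₂ = 9.6·10^((77.3−56.6)/20) = 9.6·10^(20.7/20) = 104.06 m.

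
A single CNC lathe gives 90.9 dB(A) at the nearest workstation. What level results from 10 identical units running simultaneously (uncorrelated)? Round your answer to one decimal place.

N identical incoherent sources raise the level by 10·log₁₀ N.
L_total = 90.9 + 10·log₁₀(10) = 90.9 + 10.000 = 100.90 dB(A).

100.9 dB(A)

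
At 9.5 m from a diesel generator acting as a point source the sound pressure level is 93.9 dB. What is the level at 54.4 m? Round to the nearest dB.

79 dB

For a point source, L₂ = L₁ − 20·log₁₀(r₂/r₁).
L₂ = 93.9 − 20·log₁₀(54.4/9.5) = 93.9 − 15.158 = 78.74 dB.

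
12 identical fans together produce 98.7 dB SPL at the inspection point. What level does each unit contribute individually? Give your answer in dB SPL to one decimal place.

Dividing the total intensity by 12 lowers the level by 10·log₁₀ 12 = 10.792 dB: L₁ = 98.7 − 10.792.

87.9 dB SPL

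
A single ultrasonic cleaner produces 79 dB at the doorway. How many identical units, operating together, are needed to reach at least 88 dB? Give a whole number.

8

The shortfall is 88 − 79 = 9.0 dB, and N units add 10·log₁₀ N, so need 10·log₁₀ N ≥ 9.0.
N ≥ 10^(9.0/10) = 7.943, so N = 8.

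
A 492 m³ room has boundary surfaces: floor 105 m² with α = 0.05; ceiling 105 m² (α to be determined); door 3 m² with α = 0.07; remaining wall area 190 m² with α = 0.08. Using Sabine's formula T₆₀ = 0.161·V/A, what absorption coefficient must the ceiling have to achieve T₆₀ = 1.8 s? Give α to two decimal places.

Required total absorption A = 0.161·492/1.8 = 44.01 m².
Absorption from the other surfaces = 105·0.05 + 3·0.07 + 190·0.08 = 20.66 m², so the ceiling must supply 23.35 m² over 105 m².
α = 23.35/105 = 0.222.

0.22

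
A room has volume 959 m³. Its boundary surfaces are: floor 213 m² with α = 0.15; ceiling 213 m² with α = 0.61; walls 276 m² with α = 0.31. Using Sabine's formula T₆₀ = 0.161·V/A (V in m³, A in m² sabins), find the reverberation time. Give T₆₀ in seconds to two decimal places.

0.62 s

A = Σ Sᵢαᵢ = 213·0.15 + 213·0.61 + 276·0.31 = 247.44 m².
T₆₀ = 0.161 × 959 / 247.44 = 0.624 s.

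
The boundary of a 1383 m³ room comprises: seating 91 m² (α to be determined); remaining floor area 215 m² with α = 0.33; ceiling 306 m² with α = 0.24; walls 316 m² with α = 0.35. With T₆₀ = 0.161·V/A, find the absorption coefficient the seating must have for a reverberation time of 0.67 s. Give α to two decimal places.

0.85

A = 0.161·V/T₆₀ = 0.161·1383/0.67 = 332.33 m² sabins.
Absorption from the other surfaces = 215·0.33 + 306·0.24 + 316·0.35 = 254.99 m², so the seating must supply 77.34 m² over 91 m².
α = 77.34/91 = 0.850.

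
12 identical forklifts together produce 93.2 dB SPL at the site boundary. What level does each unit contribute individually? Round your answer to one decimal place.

For N identical incoherent sources L_total = L₁ + 10·log₁₀ N, so L₁ = 93.2 − 10·log₁₀(12) = 93.2 − 10.792.

82.4 dB SPL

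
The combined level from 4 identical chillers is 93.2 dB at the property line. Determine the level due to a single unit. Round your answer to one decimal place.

4 equal contributions raise the level by 10·log₁₀ 4 = 6.021 dB, so each unit alone gives 93.2 − 6.021.

87.2 dB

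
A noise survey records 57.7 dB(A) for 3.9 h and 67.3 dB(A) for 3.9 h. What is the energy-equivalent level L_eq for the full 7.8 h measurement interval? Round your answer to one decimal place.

The energy average is taken in the linear domain: L_eq = 10·log₁₀[(Σ tᵢ·10^(Lᵢ/10))/T], T = 7.8 h.
Σ tᵢ·10^(Lᵢ/10) = 3.9·10^(57.7/10) + 3.9·10^(67.3/10) = 2.324e+07.
L_eq = 10·log₁₀(2.324e+07/7.8) = 64.74 dB(A).

64.7 dB(A)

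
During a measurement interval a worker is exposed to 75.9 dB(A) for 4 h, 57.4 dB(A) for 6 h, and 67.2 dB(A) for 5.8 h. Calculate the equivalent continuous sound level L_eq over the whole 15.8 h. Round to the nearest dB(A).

71 dB(A)

Weight each interval's intensity by its duration and average over T = 15.8 h:
Σ tᵢ·10^(Lᵢ/10) = 4·10^(75.9/10) + 6·10^(57.4/10) + 5.8·10^(67.2/10) = 1.894e+08.
L_eq = 10·log₁₀(1.894e+08/15.8) = 70.79 dB(A).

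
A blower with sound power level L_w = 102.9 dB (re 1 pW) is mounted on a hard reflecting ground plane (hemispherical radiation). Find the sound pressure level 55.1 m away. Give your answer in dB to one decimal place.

60.1 dB

The power spreads over a hemisphere of area 2π·r², so L_p = L_w − 10·log₁₀(2π·r²).
2π·r² = 1.908e+04 m², 10·log₁₀ of that is 42.805 dB.
L_p = 102.9 − 42.805 = 60.10 dB.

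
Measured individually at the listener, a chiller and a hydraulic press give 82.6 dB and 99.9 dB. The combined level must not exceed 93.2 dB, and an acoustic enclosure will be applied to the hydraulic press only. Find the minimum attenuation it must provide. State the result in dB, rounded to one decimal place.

7.1 dB

The untreated sources together contribute 10^(82.6/10) = 1.820e+08, i.e. 82.60 dB.
To meet 93.2 dB overall, the treated hydraulic press may contribute at most 10^(93.2/10) − 1.820e+08 = 1.907e+09, i.e. 92.80 dB.
Required insertion loss = 99.9 − 92.80 = 7.10 dB.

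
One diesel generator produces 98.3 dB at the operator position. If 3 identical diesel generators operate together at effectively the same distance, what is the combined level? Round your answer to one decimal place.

L_total = L₁ + 10·log₁₀ N for N identical incoherent sources.
L_total = 98.3 + 10·log₁₀(3) = 98.3 + 4.771 = 103.07 dB.

103.1 dB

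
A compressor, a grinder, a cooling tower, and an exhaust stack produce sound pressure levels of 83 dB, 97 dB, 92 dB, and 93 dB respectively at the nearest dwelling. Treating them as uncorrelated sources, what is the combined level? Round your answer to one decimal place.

99.4 dB

Incoherent sources combine by intensity addition: L_total = 10·log₁₀(Σ 10^(L_i/10)).
Σ 10^(L/10) = 10^(83/10) + 10^(97/10) + 10^(92/10) + 10^(93/10) = 8.792e+09.
L_total = 10·log₁₀(8.792e+09) = 99.44 dB.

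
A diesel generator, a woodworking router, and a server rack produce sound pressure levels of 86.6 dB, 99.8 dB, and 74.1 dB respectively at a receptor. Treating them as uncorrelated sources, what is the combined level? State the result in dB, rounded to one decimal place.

For uncorrelated sources the intensities add, so convert each level to linear form, sum, and take 10·log₁₀ of the total.
Σ 10^(L/10) = 10^(86.6/10) + 10^(99.8/10) + 10^(74.1/10) = 1.003e+10.
L_total = 10·log₁₀(1.003e+10) = 100.01 dB.

100.0 dB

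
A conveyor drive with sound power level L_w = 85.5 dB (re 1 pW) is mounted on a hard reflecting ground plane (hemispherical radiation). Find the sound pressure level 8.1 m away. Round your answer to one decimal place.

59.3 dB

L_p = L_w − 10·log₁₀(2π·r²) with r = 8.1 m.
2π·r² = 412.2 m², 10·log₁₀ of that is 26.151 dB.
L_p = 85.5 − 26.151 = 59.35 dB.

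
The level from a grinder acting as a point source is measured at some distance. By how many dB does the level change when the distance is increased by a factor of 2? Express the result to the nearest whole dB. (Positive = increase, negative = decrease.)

-6 dB

A point source loses 6 dB per doubling of distance; generally ΔL = −20·log₁₀(r₂/r₁).
ΔL = −20·log₁₀(2) = -6.02 dB.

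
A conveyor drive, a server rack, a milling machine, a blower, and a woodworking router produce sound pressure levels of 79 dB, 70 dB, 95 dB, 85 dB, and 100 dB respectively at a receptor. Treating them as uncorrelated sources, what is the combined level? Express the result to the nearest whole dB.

Incoherent sources combine by intensity addition: L_total = 10·log₁₀(Σ 10^(L_i/10)).
Σ 10^(L/10) = 10^(79/10) + 10^(70/10) + 10^(95/10) + 10^(85/10) + 10^(100/10) = 1.357e+10.
L_total = 10·log₁₀(1.357e+10) = 101.33 dB.

101 dB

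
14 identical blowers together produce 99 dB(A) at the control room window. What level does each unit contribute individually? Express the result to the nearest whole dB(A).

14 equal contributions raise the level by 10·log₁₀ 14 = 11.461 dB, so each unit alone gives 99 − 11.461.

88 dB(A)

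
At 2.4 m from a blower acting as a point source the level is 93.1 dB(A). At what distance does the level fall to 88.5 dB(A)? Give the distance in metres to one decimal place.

4.1 m

Point-source spreading drops the level by 20·log₁₀(r₂/r₁); inverting, r₂/r₁ = 10^(ΔL/20).
r₂ = 2.4·10^((93.1−88.5)/20) = 2.4·10^(4.6/20) = 4.08 m.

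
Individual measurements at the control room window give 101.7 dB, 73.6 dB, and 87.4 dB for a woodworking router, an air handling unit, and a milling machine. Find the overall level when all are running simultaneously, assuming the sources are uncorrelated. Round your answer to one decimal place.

101.9 dB

For uncorrelated sources the intensities add, so convert each level to linear form, sum, and take 10·log₁₀ of the total.
Σ 10^(L/10) = 10^(101.7/10) + 10^(73.6/10) + 10^(87.4/10) = 1.536e+10.
L_total = 10·log₁₀(1.536e+10) = 101.86 dB.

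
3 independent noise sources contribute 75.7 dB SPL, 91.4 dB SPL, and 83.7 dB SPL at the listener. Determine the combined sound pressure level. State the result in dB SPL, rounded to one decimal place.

92.2 dB SPL

For uncorrelated sources the intensities add, so convert each level to linear form, sum, and take 10·log₁₀ of the total.
Σ 10^(L/10) = 10^(75.7/10) + 10^(91.4/10) + 10^(83.7/10) = 1.652e+09.
L_total = 10·log₁₀(1.652e+09) = 92.18 dB SPL.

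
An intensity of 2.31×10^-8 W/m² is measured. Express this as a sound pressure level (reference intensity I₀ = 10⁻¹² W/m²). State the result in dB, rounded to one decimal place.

Dividing by I₀ shifts the exponent by 12: I/I₀ = 2.31×10^4.
L = 10·(0.3636 + 4) = 43.64 dB.

43.6 dB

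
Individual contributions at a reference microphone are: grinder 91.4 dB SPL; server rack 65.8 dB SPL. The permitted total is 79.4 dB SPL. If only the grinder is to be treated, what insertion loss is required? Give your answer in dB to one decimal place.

Fixed contribution from the other source: Σ 10^(L/10) = 10^(65.8/10) = 3.802e+06 (65.80 dB SPL).
To meet 79.4 dB SPL overall, the treated grinder may contribute at most 10^(79.4/10) − 3.802e+06 = 8.329e+07, i.e. 79.21 dB SPL.
Required insertion loss = 91.4 − 79.21 = 12.19 dB.

12.2 dB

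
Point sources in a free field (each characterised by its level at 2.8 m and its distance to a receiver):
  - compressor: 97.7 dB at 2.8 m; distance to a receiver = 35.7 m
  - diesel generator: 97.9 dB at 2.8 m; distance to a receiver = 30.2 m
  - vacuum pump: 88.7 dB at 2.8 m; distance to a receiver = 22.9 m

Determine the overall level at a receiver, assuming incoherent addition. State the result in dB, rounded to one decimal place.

Propagate each source to the receiver with L = L_ref − 20·log₁₀(r/r_ref), then add intensities.
compressor: 97.7 − 20·log₁₀(35.7/2.8) = 97.7 − 22.11 = 75.59 dB.
diesel generator: 97.9 − 20·log₁₀(30.2/2.8) = 97.9 − 20.66 = 77.24 dB.
vacuum pump: 88.7 − 20·log₁₀(22.9/2.8) = 88.7 − 18.25 = 70.45 dB.
Σ 10^(L/10) = 1.003e+08 → L_total = 10·log₁₀(1.003e+08) = 80.01 dB.

80.0 dB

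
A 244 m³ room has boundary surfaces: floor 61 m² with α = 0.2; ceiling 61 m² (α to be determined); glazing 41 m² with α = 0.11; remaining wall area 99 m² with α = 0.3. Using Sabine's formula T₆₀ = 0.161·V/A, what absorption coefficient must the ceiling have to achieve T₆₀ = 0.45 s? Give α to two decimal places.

From T₆₀ = 0.161·V/A, the target T₆₀ = 0.45 s needs A = 0.161·244/0.45 = 87.30 m².
Absorption from the other surfaces = 61·0.2 + 41·0.11 + 99·0.3 = 46.41 m², so the ceiling must supply 40.89 m² over 61 m².
α = 40.89/61 = 0.670.

0.67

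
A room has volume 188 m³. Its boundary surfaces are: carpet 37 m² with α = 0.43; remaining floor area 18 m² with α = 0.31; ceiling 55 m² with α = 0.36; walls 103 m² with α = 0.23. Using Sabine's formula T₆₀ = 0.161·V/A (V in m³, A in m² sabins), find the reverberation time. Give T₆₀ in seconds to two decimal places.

0.47 s

Summing Sᵢαᵢ: 37·0.43 + 18·0.31 + 55·0.36 + 103·0.23 = 64.98 m².
T₆₀ = 0.161·V/A = 0.161·188/64.98 = 0.466 s.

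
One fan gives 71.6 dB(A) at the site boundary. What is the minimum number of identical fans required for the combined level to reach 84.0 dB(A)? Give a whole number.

Need L₁ + 10·log₁₀ N ≥ 84.0, i.e. log₁₀ N ≥ 1.24.
N ≥ 10^(12.4/10) = 17.378, so N = 18.

18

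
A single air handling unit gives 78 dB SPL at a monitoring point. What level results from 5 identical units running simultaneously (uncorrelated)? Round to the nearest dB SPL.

L_total = L₁ + 10·log₁₀ N for N identical incoherent sources.
L_total = 78 + 10·log₁₀(5) = 78 + 6.990 = 84.99 dB SPL.

85 dB SPL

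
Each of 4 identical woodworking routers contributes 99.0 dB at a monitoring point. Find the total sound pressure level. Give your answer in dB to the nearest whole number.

105 dB

With 4 equal, uncorrelated contributions the intensity is 4× that of one unit, giving a rise of 10·log₁₀ 4.
L_total = 99.0 + 10·log₁₀(4) = 99.0 + 6.021 = 105.02 dB.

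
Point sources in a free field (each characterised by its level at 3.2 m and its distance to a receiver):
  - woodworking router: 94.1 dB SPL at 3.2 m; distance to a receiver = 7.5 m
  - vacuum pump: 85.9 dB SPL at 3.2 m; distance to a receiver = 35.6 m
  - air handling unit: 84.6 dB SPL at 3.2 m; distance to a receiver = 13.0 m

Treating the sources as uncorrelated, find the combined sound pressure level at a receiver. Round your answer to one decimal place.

86.9 dB SPL

Propagate each source to the receiver with L = L_ref − 20·log₁₀(r/r_ref), then add intensities.
woodworking router: 94.1 − 20·log₁₀(7.5/3.2) = 94.1 − 7.40 = 86.70 dB SPL.
vacuum pump: 85.9 − 20·log₁₀(35.6/3.2) = 85.9 − 20.93 = 64.97 dB SPL.
air handling unit: 84.6 − 20·log₁₀(13.0/3.2) = 84.6 − 12.18 = 72.42 dB SPL.
Σ 10^(L/10) = 4.885e+08 → L_total = 10·log₁₀(4.885e+08) = 86.89 dB SPL.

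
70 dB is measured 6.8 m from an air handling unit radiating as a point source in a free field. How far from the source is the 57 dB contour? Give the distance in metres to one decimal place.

30.4 m

The 13.0 dB drop corresponds to a distance ratio of 10^(13.0/20) for a point source.
r₂ = 6.8·10^((70−57)/20) = 6.8·10^(13.0/20) = 30.37 m.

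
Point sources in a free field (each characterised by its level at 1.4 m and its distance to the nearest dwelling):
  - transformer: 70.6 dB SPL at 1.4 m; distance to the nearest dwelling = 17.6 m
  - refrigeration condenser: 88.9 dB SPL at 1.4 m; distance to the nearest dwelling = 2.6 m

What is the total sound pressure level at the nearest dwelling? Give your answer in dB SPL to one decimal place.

Apply inverse-square spreading to bring every level to the receiver, then sum 10^(L/10).
transformer: 70.6 − 20·log₁₀(17.6/1.4) = 70.6 − 21.99 = 48.61 dB SPL.
refrigeration condenser: 88.9 − 20·log₁₀(2.6/1.4) = 88.9 − 5.38 = 83.52 dB SPL.
Σ 10^(L/10) = 2.251e+08 → L_total = 10·log₁₀(2.251e+08) = 83.52 dB SPL.

83.5 dB SPL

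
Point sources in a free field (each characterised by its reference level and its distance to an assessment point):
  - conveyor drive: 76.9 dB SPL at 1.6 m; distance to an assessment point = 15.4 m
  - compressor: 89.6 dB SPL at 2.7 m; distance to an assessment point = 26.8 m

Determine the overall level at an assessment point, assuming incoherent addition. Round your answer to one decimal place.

Propagate each source to the receiver with L = L_ref − 20·log₁₀(r/r_ref), then add intensities.
conveyor drive: 76.9 − 20·log₁₀(15.4/1.6) = 76.9 − 19.67 = 57.23 dB SPL.
compressor: 89.6 − 20·log₁₀(26.8/2.7) = 89.6 − 19.94 = 69.66 dB SPL.
Σ 10^(L/10) = 9.785e+06 → L_total = 10·log₁₀(9.785e+06) = 69.91 dB SPL.

69.9 dB SPL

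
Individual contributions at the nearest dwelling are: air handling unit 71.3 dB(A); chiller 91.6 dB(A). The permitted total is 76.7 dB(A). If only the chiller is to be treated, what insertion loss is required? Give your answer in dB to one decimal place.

The untreated sources together contribute 10^(71.3/10) = 1.349e+07, i.e. 71.30 dB(A).
The limit corresponds to 10^(76.7/10) = 4.677e+07; subtracting the fixed part leaves 3.328e+07 for the chiller, i.e. 75.22 dB(A).
Required insertion loss = 91.6 − 75.22 = 16.38 dB.

16.4 dB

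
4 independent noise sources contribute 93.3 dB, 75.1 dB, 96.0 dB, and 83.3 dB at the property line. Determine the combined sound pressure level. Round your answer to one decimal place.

Incoherent sources combine by intensity addition: L_total = 10·log₁₀(Σ 10^(L_i/10)).
Σ 10^(L/10) = 10^(93.3/10) + 10^(75.1/10) + 10^(96.0/10) + 10^(83.3/10) = 6.365e+09.
L_total = 10·log₁₀(6.365e+09) = 98.04 dB.

98.0 dB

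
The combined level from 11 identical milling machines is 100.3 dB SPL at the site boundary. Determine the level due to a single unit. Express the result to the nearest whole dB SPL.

90 dB SPL

For N identical incoherent sources L_total = L₁ + 10·log₁₀ N, so L₁ = 100.3 − 10·log₁₀(11) = 100.3 − 10.414.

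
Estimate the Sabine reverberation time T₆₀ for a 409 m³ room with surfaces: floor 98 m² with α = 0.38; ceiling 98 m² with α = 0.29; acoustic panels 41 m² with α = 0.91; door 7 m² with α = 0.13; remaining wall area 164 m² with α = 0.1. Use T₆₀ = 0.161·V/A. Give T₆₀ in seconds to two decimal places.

Total absorption A = 98·0.38 + 98·0.29 + 41·0.91 + 7·0.13 + 164·0.1 = 120.28 m² sabins.
T₆₀ = 0.161·V/A = 0.161·409/120.28 = 0.547 s.

0.55 s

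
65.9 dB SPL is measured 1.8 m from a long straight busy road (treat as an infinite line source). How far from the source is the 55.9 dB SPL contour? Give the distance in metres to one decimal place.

18.0 m

The 10.0 dB drop corresponds to a distance ratio of 10^(10.0/10) for a line source.
r₂ = 1.8·10^((65.9−55.9)/10) = 1.8·10^(10.0/10) = 18.00 m.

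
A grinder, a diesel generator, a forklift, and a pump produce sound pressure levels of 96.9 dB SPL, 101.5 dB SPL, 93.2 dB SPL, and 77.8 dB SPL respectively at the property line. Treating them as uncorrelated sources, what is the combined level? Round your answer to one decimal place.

For uncorrelated sources the intensities add, so convert each level to linear form, sum, and take 10·log₁₀ of the total.
Σ 10^(L/10) = 10^(96.9/10) + 10^(101.5/10) + 10^(93.2/10) + 10^(77.8/10) = 2.117e+10.
L_total = 10·log₁₀(2.117e+10) = 103.26 dB SPL.

103.3 dB SPL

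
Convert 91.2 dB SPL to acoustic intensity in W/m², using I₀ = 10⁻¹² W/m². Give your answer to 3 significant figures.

0.00132 W/m²

L = 10·log₁₀(I/I₀) ⇒ I = I₀·10^(L/10) = 10⁻¹² × 10^9.12.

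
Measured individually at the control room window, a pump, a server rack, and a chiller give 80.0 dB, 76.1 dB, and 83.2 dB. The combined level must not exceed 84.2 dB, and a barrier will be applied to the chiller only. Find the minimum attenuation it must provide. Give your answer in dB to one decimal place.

Everything except the chiller sums to 10^(80.0/10) + 10^(76.1/10) = 1.407e+08 in linear terms, 81.48 dB.
To meet 84.2 dB overall, the treated chiller may contribute at most 10^(84.2/10) − 1.407e+08 = 1.223e+08, i.e. 80.87 dB.
Required insertion loss = 83.2 − 80.87 = 2.33 dB.

2.3 dB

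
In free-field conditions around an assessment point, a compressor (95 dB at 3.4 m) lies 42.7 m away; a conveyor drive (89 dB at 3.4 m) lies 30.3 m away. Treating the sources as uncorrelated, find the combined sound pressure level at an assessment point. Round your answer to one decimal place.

First find each source's level at the receiver (point-source: −20·log₁₀(r/r_ref)), then combine on an intensity basis.
compressor: 95 − 20·log₁₀(42.7/3.4) = 95 − 21.98 = 73.02 dB.
conveyor drive: 89 − 20·log₁₀(30.3/3.4) = 89 − 19.00 = 70.00 dB.
Σ 10^(L/10) = 3.005e+07 → L_total = 10·log₁₀(3.005e+07) = 74.78 dB.

74.8 dB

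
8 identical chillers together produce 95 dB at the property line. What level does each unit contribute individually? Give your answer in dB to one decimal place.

For N identical incoherent sources L_total = L₁ + 10·log₁₀ N, so L₁ = 95 − 10·log₁₀(8) = 95 − 9.031.

86.0 dB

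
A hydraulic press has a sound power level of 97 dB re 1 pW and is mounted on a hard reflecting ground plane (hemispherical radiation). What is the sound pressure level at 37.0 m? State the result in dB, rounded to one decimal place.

Free-field hemispherical radiation: L_p = L_w − 10·log₁₀(2π·r²), r = 37.0 m.
2π·r² = 8602 m², 10·log₁₀ of that is 39.346 dB.
L_p = 97 − 39.346 = 57.65 dB.

57.7 dB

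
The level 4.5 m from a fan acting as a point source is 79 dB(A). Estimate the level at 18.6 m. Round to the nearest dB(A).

67 dB(A)

Point-source attenuation: ΔL = 20·log₁₀(r₂/r₁) = 20·log₁₀(18.6/4.5) = 12.326 dB.
L₂ = 79 − 20·log₁₀(18.6/4.5) = 79 − 12.326 = 66.67 dB(A).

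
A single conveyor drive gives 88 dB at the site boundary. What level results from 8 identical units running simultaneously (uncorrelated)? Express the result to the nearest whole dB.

97 dB

N identical incoherent sources raise the level by 10·log₁₀ N.
L_total = 88 + 10·log₁₀(8) = 88 + 9.031 = 97.03 dB.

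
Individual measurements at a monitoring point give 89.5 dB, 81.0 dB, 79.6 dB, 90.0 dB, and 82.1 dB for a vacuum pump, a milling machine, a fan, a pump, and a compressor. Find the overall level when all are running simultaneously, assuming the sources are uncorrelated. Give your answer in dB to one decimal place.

For uncorrelated sources the intensities add, so convert each level to linear form, sum, and take 10·log₁₀ of the total.
Σ 10^(L/10) = 10^(89.5/10) + 10^(81.0/10) + 10^(79.6/10) + 10^(90.0/10) + 10^(82.1/10) = 2.271e+09.
L_total = 10·log₁₀(2.271e+09) = 93.56 dB.

93.6 dB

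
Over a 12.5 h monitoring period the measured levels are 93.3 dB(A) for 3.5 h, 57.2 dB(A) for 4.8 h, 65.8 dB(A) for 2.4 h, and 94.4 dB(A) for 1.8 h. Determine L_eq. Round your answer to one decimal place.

90.0 dB(A)

The energy average is taken in the linear domain: L_eq = 10·log₁₀[(Σ tᵢ·10^(Lᵢ/10))/T], T = 12.5 h.
Σ tᵢ·10^(Lᵢ/10) = 3.5·10^(93.3/10) + 4.8·10^(57.2/10) + 2.4·10^(65.8/10) + 1.8·10^(94.4/10) = 1.245e+10.
L_eq = 10·log₁₀(1.245e+10/12.5) = 89.98 dB(A).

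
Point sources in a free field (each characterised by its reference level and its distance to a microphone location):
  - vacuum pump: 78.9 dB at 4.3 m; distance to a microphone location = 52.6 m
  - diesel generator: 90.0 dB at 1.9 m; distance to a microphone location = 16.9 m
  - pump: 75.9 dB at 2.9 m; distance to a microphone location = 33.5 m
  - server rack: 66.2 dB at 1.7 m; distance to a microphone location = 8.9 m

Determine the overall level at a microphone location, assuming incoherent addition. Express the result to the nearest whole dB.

71 dB

Propagate each source to the receiver with L = L_ref − 20·log₁₀(r/r_ref), then add intensities.
vacuum pump: 78.9 − 20·log₁₀(52.6/4.3) = 78.9 − 21.75 = 57.15 dB.
diesel generator: 90.0 − 20·log₁₀(16.9/1.9) = 90.0 − 18.98 = 71.02 dB.
pump: 75.9 − 20·log₁₀(33.5/2.9) = 75.9 − 21.25 = 54.65 dB.
server rack: 66.2 − 20·log₁₀(8.9/1.7) = 66.2 − 14.38 = 51.82 dB.
Σ 10^(L/10) = 1.360e+07 → L_total = 10·log₁₀(1.360e+07) = 71.34 dB.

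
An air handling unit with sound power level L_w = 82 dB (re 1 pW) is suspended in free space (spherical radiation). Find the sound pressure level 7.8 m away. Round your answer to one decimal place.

53.2 dB

The power spreads over a sphere of area 4π·r², so L_p = L_w − 10·log₁₀(4π·r²).
4π·r² = 764.5 m², 10·log₁₀ of that is 28.834 dB.
L_p = 82 − 28.834 = 53.17 dB.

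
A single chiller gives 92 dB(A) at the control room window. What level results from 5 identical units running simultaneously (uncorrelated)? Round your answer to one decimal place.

With 5 equal, uncorrelated contributions the intensity is 5× that of one unit, giving a rise of 10·log₁₀ 5.
L_total = 92 + 10·log₁₀(5) = 92 + 6.990 = 98.99 dB(A).

99.0 dB(A)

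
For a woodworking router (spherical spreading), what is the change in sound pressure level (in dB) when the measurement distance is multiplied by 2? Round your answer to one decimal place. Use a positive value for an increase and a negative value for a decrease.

With spherical spreading the level changes by −20·log₁₀(r₂/r₁).
ΔL = −20·log₁₀(2) = -6.02 dB.

-6.0 dB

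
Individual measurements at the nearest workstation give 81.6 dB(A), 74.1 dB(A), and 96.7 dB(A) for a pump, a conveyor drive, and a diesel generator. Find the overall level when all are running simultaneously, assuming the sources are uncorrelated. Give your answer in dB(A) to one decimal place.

Incoherent sources combine by intensity addition: L_total = 10·log₁₀(Σ 10^(L_i/10)).
Σ 10^(L/10) = 10^(81.6/10) + 10^(74.1/10) + 10^(96.7/10) = 4.848e+09.
L_total = 10·log₁₀(4.848e+09) = 96.86 dB(A).

96.9 dB(A)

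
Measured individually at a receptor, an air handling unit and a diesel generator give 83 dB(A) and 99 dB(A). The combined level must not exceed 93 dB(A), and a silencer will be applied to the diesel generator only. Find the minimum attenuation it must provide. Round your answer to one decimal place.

6.5 dB

Everything except the diesel generator sums to 10^(83/10) = 1.995e+08 in linear terms, 83.00 dB(A).
To meet 93 dB(A) overall, the treated diesel generator may contribute at most 10^(93/10) − 1.995e+08 = 1.796e+09, i.e. 92.54 dB(A).
So the diesel generator must be reduced from 99 to 92.54 dB(A): IL = 6.46 dB.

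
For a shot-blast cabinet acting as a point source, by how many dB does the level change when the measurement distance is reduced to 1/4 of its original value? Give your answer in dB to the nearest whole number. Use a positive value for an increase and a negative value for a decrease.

+12 dB

A point source loses 6 dB per doubling of distance; generally ΔL = −20·log₁₀(r₂/r₁).
ΔL = −20·log₁₀(0.25) = +12.04 dB.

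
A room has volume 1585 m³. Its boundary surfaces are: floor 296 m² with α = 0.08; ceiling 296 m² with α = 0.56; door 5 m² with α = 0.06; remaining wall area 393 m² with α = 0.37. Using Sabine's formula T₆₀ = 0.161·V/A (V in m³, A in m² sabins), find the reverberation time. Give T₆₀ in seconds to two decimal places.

0.76 s

A = Σ Sᵢαᵢ = 296·0.08 + 296·0.56 + 5·0.06 + 393·0.37 = 335.15 m².
T₆₀ = 0.161·V/A = 0.161·1585/335.15 = 0.761 s.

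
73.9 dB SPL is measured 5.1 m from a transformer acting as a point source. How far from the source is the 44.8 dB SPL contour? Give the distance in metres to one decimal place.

Point-source spreading drops the level by 20·log₁₀(r₂/r₁); inverting, r₂/r₁ = 10^(ΔL/20).
r₂ = 5.1·10^((73.9−44.8)/20) = 5.1·10^(29.1/20) = 145.40 m.

145.4 m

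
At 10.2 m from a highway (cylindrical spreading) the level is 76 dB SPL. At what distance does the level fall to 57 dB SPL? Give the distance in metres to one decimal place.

810.2 m

The 19.0 dB drop corresponds to a distance ratio of 10^(19.0/10) for a line source.
r₂ = 10.2·10^((76−57)/10) = 10.2·10^(19.0/10) = 810.21 m.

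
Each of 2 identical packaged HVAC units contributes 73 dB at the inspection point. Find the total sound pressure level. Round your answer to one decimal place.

76.0 dB

N identical incoherent sources raise the level by 10·log₁₀ N.
L_total = 73 + 10·log₁₀(2) = 73 + 3.010 = 76.01 dB.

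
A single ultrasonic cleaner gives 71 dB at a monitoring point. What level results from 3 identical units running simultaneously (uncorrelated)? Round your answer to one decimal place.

N identical incoherent sources raise the level by 10·log₁₀ N.
L_total = 71 + 10·log₁₀(3) = 71 + 4.771 = 75.77 dB.

75.8 dB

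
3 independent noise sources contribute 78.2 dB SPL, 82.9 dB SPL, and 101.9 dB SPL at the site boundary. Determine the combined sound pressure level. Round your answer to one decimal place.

102.0 dB SPL

Incoherent sources combine by intensity addition: L_total = 10·log₁₀(Σ 10^(L_i/10)).
Σ 10^(L/10) = 10^(78.2/10) + 10^(82.9/10) + 10^(101.9/10) = 1.575e+10.
L_total = 10·log₁₀(1.575e+10) = 101.97 dB SPL.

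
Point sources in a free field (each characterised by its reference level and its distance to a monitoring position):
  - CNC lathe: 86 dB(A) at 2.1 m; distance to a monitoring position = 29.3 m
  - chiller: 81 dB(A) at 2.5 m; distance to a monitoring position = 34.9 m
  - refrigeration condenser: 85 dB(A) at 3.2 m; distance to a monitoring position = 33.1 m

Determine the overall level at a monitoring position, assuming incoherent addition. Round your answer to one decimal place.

67.5 dB(A)

Propagate each source to the receiver with L = L_ref − 20·log₁₀(r/r_ref), then add intensities.
CNC lathe: 86 − 20·log₁₀(29.3/2.1) = 86 − 22.89 = 63.11 dB(A).
chiller: 81 − 20·log₁₀(34.9/2.5) = 81 − 22.90 = 58.10 dB(A).
refrigeration condenser: 85 − 20·log₁₀(33.1/3.2) = 85 − 20.29 = 64.71 dB(A).
Σ 10^(L/10) = 5.647e+06 → L_total = 10·log₁₀(5.647e+06) = 67.52 dB(A).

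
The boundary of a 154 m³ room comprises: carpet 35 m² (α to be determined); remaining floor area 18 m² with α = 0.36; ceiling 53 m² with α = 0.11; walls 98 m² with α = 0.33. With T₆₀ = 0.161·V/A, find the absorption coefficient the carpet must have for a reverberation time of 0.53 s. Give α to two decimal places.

Required total absorption A = 0.161·154/0.53 = 46.78 m².
Absorption from the other surfaces = 18·0.36 + 53·0.11 + 98·0.33 = 44.65 m², so the carpet must supply 2.13 m² over 35 m².
α = 2.13/35 = 0.061.

0.06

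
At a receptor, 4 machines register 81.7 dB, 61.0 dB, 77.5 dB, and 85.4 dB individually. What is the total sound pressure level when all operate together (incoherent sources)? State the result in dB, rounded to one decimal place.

87.4 dB

For uncorrelated sources the intensities add, so convert each level to linear form, sum, and take 10·log₁₀ of the total.
Σ 10^(L/10) = 10^(81.7/10) + 10^(61.0/10) + 10^(77.5/10) + 10^(85.4/10) = 5.521e+08.
L_total = 10·log₁₀(5.521e+08) = 87.42 dB.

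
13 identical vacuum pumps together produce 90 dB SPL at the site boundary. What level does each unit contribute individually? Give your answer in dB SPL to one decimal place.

78.9 dB SPL

For N identical incoherent sources L_total = L₁ + 10·log₁₀ N, so L₁ = 90 − 10·log₁₀(13) = 90 − 11.139.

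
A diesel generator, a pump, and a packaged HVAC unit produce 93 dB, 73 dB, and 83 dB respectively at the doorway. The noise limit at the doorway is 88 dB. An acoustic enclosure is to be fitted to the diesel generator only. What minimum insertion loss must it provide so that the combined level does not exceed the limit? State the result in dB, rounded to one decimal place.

6.9 dB

Fixed contribution from the other sources: Σ 10^(L/10) = 10^(73/10) + 10^(83/10) = 2.195e+08 (83.41 dB).
The limit corresponds to 10^(88/10) = 6.310e+08; subtracting the fixed part leaves 4.115e+08 for the diesel generator, i.e. 86.14 dB.
So the diesel generator must be reduced from 93 to 86.14 dB: IL = 6.86 dB.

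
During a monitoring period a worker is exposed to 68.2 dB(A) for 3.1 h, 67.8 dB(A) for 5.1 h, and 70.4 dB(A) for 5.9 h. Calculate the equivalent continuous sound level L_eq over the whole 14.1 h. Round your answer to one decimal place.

69.1 dB(A)

L_eq = 10·log₁₀[(1/T)·Σ tᵢ·10^(Lᵢ/10)] with T = 14.1 h.
Σ tᵢ·10^(Lᵢ/10) = 3.1·10^(68.2/10) + 5.1·10^(67.8/10) + 5.9·10^(70.4/10) = 1.159e+08.
L_eq = 10·log₁₀(1.159e+08/14.1) = 69.15 dB(A).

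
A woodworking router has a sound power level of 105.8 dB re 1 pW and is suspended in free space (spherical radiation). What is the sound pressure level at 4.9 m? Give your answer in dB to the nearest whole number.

81 dB

The power spreads over a sphere of area 4π·r², so L_p = L_w − 10·log₁₀(4π·r²).
4π·r² = 301.7 m², 10·log₁₀ of that is 24.796 dB.
L_p = 105.8 − 24.796 = 81.00 dB.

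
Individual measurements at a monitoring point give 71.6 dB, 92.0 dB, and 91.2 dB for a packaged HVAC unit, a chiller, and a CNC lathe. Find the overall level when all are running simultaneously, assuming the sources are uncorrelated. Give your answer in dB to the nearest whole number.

Incoherent sources combine by intensity addition: L_total = 10·log₁₀(Σ 10^(L_i/10)).
Σ 10^(L/10) = 10^(71.6/10) + 10^(92.0/10) + 10^(91.2/10) = 2.918e+09.
L_total = 10·log₁₀(2.918e+09) = 94.65 dB.

95 dB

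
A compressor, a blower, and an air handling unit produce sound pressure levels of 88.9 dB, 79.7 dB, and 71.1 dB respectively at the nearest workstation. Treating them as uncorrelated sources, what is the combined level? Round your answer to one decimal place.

For uncorrelated sources the intensities add, so convert each level to linear form, sum, and take 10·log₁₀ of the total.
Σ 10^(L/10) = 10^(88.9/10) + 10^(79.7/10) + 10^(71.1/10) = 8.825e+08.
L_total = 10·log₁₀(8.825e+08) = 89.46 dB.

89.5 dB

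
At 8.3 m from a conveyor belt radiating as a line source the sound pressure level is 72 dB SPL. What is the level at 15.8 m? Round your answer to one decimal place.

For a line source, L₂ = L₁ − 10·log₁₀(r₂/r₁).
L₂ = 72 − 10·log₁₀(15.8/8.3) = 72 − 2.796 = 69.20 dB SPL.

69.2 dB SPL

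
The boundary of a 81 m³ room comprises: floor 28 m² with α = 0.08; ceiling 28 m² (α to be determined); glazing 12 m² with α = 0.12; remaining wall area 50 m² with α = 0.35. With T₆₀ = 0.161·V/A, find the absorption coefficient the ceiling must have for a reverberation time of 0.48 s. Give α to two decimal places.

0.21

From T₆₀ = 0.161·V/A, the target T₆₀ = 0.48 s needs A = 0.161·81/0.48 = 27.17 m².
Absorption from the other surfaces = 28·0.08 + 12·0.12 + 50·0.35 = 21.18 m², so the ceiling must supply 5.99 m² over 28 m².
α = 5.99/28 = 0.214.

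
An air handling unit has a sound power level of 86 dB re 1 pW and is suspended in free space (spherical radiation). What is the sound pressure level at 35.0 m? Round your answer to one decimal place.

44.1 dB

L_p = L_w − 10·log₁₀(4π·r²) with r = 35.0 m.
4π·r² = 1.539e+04 m², 10·log₁₀ of that is 41.873 dB.
L_p = 86 − 41.873 = 44.13 dB.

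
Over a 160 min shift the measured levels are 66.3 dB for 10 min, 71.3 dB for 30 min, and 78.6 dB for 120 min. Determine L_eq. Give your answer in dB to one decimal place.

The energy average is taken in the linear domain: L_eq = 10·log₁₀[(Σ tᵢ·10^(Lᵢ/10))/T], T = 160 min.
Σ tᵢ·10^(Lᵢ/10) = 10·10^(66.3/10) + 30·10^(71.3/10) + 120·10^(78.6/10) = 9.141e+09.
L_eq = 10·log₁₀(9.141e+09/160) = 77.57 dB.

77.6 dB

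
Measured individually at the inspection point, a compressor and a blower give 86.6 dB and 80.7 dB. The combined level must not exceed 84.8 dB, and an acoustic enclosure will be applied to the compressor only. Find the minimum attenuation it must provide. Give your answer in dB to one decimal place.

The untreated sources together contribute 10^(80.7/10) = 1.175e+08, i.e. 80.70 dB.
To meet 84.8 dB overall, the treated compressor may contribute at most 10^(84.8/10) − 1.175e+08 = 1.845e+08, i.e. 82.66 dB.
Required insertion loss = 86.6 − 82.66 = 3.94 dB.

3.9 dB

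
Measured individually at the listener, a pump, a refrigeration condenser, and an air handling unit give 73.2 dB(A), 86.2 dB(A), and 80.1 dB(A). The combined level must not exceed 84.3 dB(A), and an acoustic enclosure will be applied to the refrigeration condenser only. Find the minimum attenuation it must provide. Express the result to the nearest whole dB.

The untreated sources together contribute 10^(73.2/10) + 10^(80.1/10) = 1.232e+08, i.e. 80.91 dB(A).
To meet 84.3 dB(A) overall, the treated refrigeration condenser may contribute at most 10^(84.3/10) − 1.232e+08 = 1.459e+08, i.e. 81.64 dB(A).
Required insertion loss = 86.2 − 81.64 = 4.56 dB.

5 dB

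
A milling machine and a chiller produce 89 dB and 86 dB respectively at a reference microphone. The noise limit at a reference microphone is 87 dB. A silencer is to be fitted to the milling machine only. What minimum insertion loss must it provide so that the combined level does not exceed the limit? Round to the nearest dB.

9 dB

Fixed contribution from the other source: Σ 10^(L/10) = 10^(86/10) = 3.981e+08 (86.00 dB).
To meet 87 dB overall, the treated milling machine may contribute at most 10^(87/10) − 3.981e+08 = 1.031e+08, i.e. 80.13 dB.
Required insertion loss = 89 − 80.13 = 8.87 dB.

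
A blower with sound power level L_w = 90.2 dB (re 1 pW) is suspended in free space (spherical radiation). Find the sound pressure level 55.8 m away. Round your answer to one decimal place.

The power spreads over a sphere of area 4π·r², so L_p = L_w − 10·log₁₀(4π·r²).
4π·r² = 3.913e+04 m², 10·log₁₀ of that is 45.925 dB.
L_p = 90.2 − 45.925 = 44.28 dB.

44.3 dB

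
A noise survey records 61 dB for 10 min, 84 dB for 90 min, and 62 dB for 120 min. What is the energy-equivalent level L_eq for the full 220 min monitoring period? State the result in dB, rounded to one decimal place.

L_eq = 10·log₁₀[(1/T)·Σ tᵢ·10^(Lᵢ/10)] with T = 220 min.
Σ tᵢ·10^(Lᵢ/10) = 10·10^(61/10) + 90·10^(84/10) + 120·10^(62/10) = 2.281e+10.
L_eq = 10·log₁₀(2.281e+10/220) = 80.16 dB.

80.2 dB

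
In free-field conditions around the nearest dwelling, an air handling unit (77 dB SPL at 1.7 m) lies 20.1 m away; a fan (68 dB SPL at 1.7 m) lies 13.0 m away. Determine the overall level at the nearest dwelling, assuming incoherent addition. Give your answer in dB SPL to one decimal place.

Propagate each source to the receiver with L = L_ref − 20·log₁₀(r/r_ref), then add intensities.
air handling unit: 77 − 20·log₁₀(20.1/1.7) = 77 − 21.45 = 55.55 dB SPL.
fan: 68 − 20·log₁₀(13.0/1.7) = 68 − 17.67 = 50.33 dB SPL.
Σ 10^(L/10) = 4.664e+05 → L_total = 10·log₁₀(4.664e+05) = 56.69 dB SPL.

56.7 dB SPL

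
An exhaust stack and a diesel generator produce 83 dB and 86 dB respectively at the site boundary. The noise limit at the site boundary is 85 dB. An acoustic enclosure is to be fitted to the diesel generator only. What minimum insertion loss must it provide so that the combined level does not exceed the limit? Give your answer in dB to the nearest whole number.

5 dB

The untreated sources together contribute 10^(83/10) = 1.995e+08, i.e. 83.00 dB.
The limit corresponds to 10^(85/10) = 3.162e+08; subtracting the fixed part leaves 1.167e+08 for the diesel generator, i.e. 80.67 dB.
So the diesel generator must be reduced from 86 to 80.67 dB: IL = 5.33 dB.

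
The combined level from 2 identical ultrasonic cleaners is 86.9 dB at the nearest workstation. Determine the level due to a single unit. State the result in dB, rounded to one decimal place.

Dividing the total intensity by 2 lowers the level by 10·log₁₀ 2 = 3.010 dB: L₁ = 86.9 − 3.010.

83.9 dB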